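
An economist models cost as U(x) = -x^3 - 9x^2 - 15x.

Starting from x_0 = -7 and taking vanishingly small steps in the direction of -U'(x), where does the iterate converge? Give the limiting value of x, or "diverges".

-5

U'(x) = -3(x + 1)(x + 5), so U'(-7) = -36.
Gradient descent moves in the -U' direction, i.e. x is increasing.
The nearest critical point in that direction is x = -5, where U'' = 12 > 0 (a local minimum). The iterate converges there.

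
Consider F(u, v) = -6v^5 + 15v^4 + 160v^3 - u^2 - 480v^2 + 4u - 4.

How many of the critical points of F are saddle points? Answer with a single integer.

2

F separates as a function of u plus a function of v, so ∇F=0 decouples.
∂F/∂u = -2(u - 2) = 0 at u ∈ {2}; ∂F/∂v = -30v(v - 4)(v - 2)(v + 4) = 0 at v ∈ {-4, 0, 2, 4}.
The Hessian is diagonal: diag(F_uu, F_vv). Second derivatives: F_uu(2)=-2; F_vv(-4)=5760, F_vv(0)=-960, F_vv(2)=720, F_vv(4)=-1920.
Saddle points occur where the two diagonal entries have opposite signs: (2, -4), (2, 2). Count: 2.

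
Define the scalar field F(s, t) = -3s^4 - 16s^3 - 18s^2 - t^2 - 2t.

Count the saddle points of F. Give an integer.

F separates as a function of s plus a function of t, so ∇F=0 decouples.
∂F/∂s = -12s(s + 1)(s + 3) = 0 at s ∈ {-3, -1, 0}; ∂F/∂t = -2(t + 1) = 0 at t ∈ {-1}.
The Hessian is diagonal: diag(F_ss, F_tt). Second derivatives: F_ss(-3)=-72, F_ss(-1)=24, F_ss(0)=-36; F_tt(-1)=-2.
Saddle points occur where the two diagonal entries have opposite signs: (-1, -1). Count: 1.

1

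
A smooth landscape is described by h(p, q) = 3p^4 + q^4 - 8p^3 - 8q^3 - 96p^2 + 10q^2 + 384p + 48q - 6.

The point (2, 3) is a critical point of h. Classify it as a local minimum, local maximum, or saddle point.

The mixed partial ∂²h/∂p∂q is 0, so the Hessian at any point is diag(h_pp, h_qq) = diag(12(3p^2 - 4p - 16), 4(3q^2 - 12q + 5)).
At (2, 3): H = diag(-144, -16).
Both eigenvalues are negative, so H is negative definite: a local maximum.

local maximum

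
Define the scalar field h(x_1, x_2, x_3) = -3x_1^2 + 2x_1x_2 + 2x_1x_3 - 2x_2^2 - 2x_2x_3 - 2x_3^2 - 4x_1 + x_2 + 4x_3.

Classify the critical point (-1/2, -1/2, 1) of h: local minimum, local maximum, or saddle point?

local maximum

The Hessian is constant: H = [[-6, 2, 2], [2, -4, -2], [2, -2, -4]].
Leading principal minors: Δ₁ = -6, Δ₂ = 20, Δ₃ = -56.
The minors alternate sign starting negative (−, +, −), so H is negative definite: a local maximum.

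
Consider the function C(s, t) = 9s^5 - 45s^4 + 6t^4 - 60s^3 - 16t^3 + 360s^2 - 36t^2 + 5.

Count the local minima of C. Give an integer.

C separates as a function of s plus a function of t, so ∇C=0 decouples.
∂C/∂s = 45s(s - 4)(s - 2)(s + 2) = 0 at s ∈ {-2, 0, 2, 4}; ∂C/∂t = 24t(t - 3)(t + 1) = 0 at t ∈ {-1, 0, 3}.
The Hessian is diagonal: diag(C_ss, C_tt). Second derivatives: C_ss(-2)=-2160, C_ss(0)=720, C_ss(2)=-720, C_ss(4)=2160; C_tt(-1)=96, C_tt(0)=-72, C_tt(3)=288.
Local minima occur where both diagonal entries positive: (0, -1), (0, 3), (4, -1), (4, 3). Count: 4.

4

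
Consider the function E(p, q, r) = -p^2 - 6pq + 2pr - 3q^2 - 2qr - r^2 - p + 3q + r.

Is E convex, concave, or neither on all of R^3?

neither

E is quadratic, so its Hessian is the constant matrix H = [[-2, -6, 2], [-6, -6, -2], [2, -2, -2]].
Leading principal minors: -2, -24, 128.
Neither pattern holds ⇒ H is indefinite ⇒ neither convex nor concave.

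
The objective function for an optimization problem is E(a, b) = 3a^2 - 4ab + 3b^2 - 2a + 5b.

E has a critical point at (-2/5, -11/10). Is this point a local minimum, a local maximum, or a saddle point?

The Hessian of E is constant: H = [[6, -4], [-4, 6]].
det(H) = 6·6 − (-4)² = 20.
det(H) > 0 and tr(H) = 12 > 0, so H is positive definite and the point is a local minimum.

local minimum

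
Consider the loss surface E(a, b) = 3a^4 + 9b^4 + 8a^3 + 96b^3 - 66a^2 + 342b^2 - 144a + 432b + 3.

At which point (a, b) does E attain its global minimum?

E(a,b) separates as P(a) + Q(b) + 3, so its minimum is min P + min Q + 3.
P'(a) = 12(a - 3)(a + 1)(a + 4) vanishes at a ∈ {-4, -1, 3}; Q'(b) = 36(b + 1)(b + 3)(b + 4) vanishes at b ∈ {-4, -3, -1}.
Local minima of P (where P''>0): P(-4)=-224, P(3)=-567. Local minima of Q: Q(-4)=-96, Q(-1)=-177.
So the global minimum of E is P(3) + Q(-1) + 3 = -567 − 177 + 3 = -741, attained at (3, -1).

(3, -1)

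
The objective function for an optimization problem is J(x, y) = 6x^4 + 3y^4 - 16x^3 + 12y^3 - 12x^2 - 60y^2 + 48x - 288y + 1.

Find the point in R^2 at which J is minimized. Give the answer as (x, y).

J(x,y) separates as P(x) + Q(y) + 1, so its minimum is min P + min Q + 1.
P'(x) = 24(x - 2)(x - 1)(x + 1) vanishes at x ∈ {-1, 1, 2}; Q'(y) = 12(y - 3)(y + 2)(y + 4) vanishes at y ∈ {-4, -2, 3}.
Local minima of P (where P''>0): P(-1)=-38, P(2)=16. Local minima of Q: Q(-4)=192, Q(3)=-837.
So the global minimum of J is P(-1) + Q(3) + 1 = -38 − 837 + 1 = -874, attained at (-1, 3).

(-1, 3)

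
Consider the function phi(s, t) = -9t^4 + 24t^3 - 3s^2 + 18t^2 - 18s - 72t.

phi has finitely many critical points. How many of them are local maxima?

2

phi separates as a function of s plus a function of t, so ∇phi=0 decouples.
∂phi/∂s = -6(s + 3) = 0 at s ∈ {-3}; ∂phi/∂t = -36(t - 2)(t - 1)(t + 1) = 0 at t ∈ {-1, 1, 2}.
The Hessian is diagonal: diag(phi_ss, phi_tt). Second derivatives: phi_ss(-3)=-6; phi_tt(-1)=-216, phi_tt(1)=72, phi_tt(2)=-108.
Local maxima occur where both diagonal entries negative: (-3, -1), (-3, 2). Count: 2.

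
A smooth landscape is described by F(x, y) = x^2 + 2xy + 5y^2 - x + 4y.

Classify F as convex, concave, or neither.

F is quadratic, so its Hessian is the constant matrix H = [[2, 2], [2, 10]].
det(H) = 16, tr(H) = 12.
det(H) > 0 and tr(H) > 0, so H is positive definite everywhere: convex.

convex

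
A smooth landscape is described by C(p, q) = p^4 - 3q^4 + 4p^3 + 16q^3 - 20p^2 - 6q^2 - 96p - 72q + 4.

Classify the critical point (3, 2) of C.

The mixed partial ∂²C/∂p∂q is 0, so the Hessian at any point is diag(C_pp, C_qq) = diag(4(3p^2 + 6p - 10), 12(-3q^2 + 8q - 1)).
At (3, 2): H = diag(140, 36).
Both eigenvalues are positive, so H is positive definite: a local minimum.

local minimum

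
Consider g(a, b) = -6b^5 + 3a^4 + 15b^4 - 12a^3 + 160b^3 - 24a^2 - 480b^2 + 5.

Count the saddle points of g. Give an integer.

g separates as a function of a plus a function of b, so ∇g=0 decouples.
∂g/∂a = 12a(a - 4)(a + 1) = 0 at a ∈ {-1, 0, 4}; ∂g/∂b = -30b(b - 4)(b - 2)(b + 4) = 0 at b ∈ {-4, 0, 2, 4}.
The Hessian is diagonal: diag(g_aa, g_bb). Second derivatives: g_aa(-1)=60, g_aa(0)=-48, g_aa(4)=240; g_bb(-4)=5760, g_bb(0)=-960, g_bb(2)=720, g_bb(4)=-1920.
Saddle points occur where the two diagonal entries have opposite signs: (-1, 0), (-1, 4), (0, -4), (0, 2), (4, 0), (4, 4). Count: 6.

6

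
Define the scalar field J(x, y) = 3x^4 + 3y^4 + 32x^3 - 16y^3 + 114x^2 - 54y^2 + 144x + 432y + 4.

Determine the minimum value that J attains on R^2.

-1162

J(x,y) separates as P(x) + Q(y) + 4, so its minimum is min P + min Q + 4.
P'(x) = 12(x + 1)(x + 3)(x + 4) vanishes at x ∈ {-4, -3, -1}; Q'(y) = 12(y - 4)(y - 3)(y + 3) vanishes at y ∈ {-3, 3, 4}.
Local minima of P (where P''>0): P(-4)=-32, P(-1)=-59. Local minima of Q: Q(-3)=-1107, Q(4)=608.
So the global minimum of J is P(-1) + Q(-3) + 4 = -59 − 1107 + 4 = -1162, attained at (-1, -3).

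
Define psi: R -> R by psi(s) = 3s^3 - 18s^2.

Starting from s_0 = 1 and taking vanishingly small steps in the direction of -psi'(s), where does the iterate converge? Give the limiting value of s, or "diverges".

4

psi'(s) = 9s(s - 4), so psi'(1) = -27.
Gradient descent moves in the -psi' direction, i.e. s is increasing.
The nearest critical point in that direction is s = 4, where psi'' = 36 > 0 (a local minimum). The iterate converges there.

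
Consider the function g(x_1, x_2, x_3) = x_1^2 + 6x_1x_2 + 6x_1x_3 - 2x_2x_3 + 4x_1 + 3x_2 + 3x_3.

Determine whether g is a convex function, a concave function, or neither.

g is quadratic, so its Hessian is the constant matrix H = [[2, 6, 6], [6, 0, -2], [6, -2, 0]].
Leading principal minors: 2, -36, -152.
Neither pattern holds ⇒ H is indefinite ⇒ neither convex nor concave.

neither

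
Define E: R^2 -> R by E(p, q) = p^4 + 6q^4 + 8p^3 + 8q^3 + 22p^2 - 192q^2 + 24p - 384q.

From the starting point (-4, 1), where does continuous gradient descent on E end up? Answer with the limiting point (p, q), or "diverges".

E is separable, so gradient descent decouples: p follows -∂E/∂p, q follows -∂E/∂q.
∂E/∂p = 4(p + 1)(p + 2)(p + 3); at p=-4 this is -24, so p increases.
∂E/∂q = 24(q - 4)(q + 1)(q + 4); at q=1 this is -720, so q increases.
p converges to its nearest critical value -3 (a local min of the p-part); q converges to 4. The iterate converges to (-3, 4).

(-3, 4)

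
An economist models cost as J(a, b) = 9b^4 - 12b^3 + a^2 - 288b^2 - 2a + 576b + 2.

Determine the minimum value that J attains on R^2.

-3839

J(a,b) separates as P(a) + Q(b) + 2, so its minimum is min P + min Q + 2.
P'(a) = 2a - 2 vanishes at a ∈ {1}; Q'(b) = 36(b - 4)(b - 1)(b + 4) vanishes at b ∈ {-4, 1, 4}.
Local minima of P (where P''>0): P(1)=-1. Local minima of Q: Q(-4)=-3840, Q(4)=-768.
So the global minimum of J is P(1) + Q(-4) + 2 = -1 − 3840 + 2 = -3839, attained at (1, -4).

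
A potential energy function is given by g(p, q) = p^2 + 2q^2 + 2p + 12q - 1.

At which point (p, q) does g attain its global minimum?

(-1, -3)

g(p,q) separates as A(p) + B(q) − 1, so its minimum is min A + min B − 1.
A'(p) = 2p + 2 vanishes at p ∈ {-1}; B'(q) = 4q + 12 vanishes at q ∈ {-3}.
Local minima of A (where A''>0): A(-1)=-1. Local minima of B: B(-3)=-18.
So the global minimum of g is A(-1) + B(-3) − 1 = -1 − 18 − 1 = -20, attained at (-1, -3).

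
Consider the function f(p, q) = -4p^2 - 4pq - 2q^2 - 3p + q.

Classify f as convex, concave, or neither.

f is quadratic, so its Hessian is the constant matrix H = [[-8, -4], [-4, -4]].
det(H) = 16, tr(H) = -12.
det(H) > 0 and tr(H) < 0, so H is negative definite everywhere: concave.

concave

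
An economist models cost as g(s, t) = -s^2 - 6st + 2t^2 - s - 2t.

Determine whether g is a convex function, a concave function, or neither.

neither

g is quadratic, so its Hessian is the constant matrix H = [[-2, -6], [-6, 4]].
det(H) = -44, tr(H) = 2.
det(H) < 0, so H is indefinite: neither convex nor concave.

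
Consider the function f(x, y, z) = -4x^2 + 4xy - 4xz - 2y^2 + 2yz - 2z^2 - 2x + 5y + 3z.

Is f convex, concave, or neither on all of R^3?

concave

f is quadratic, so its Hessian is the constant matrix H = [[-8, 4, -4], [4, -4, 2], [-4, 2, -4]].
Leading principal minors: -8, 16, -32.
Signs alternate −, +, − ⇒ H ≺ 0 ⇒ concave.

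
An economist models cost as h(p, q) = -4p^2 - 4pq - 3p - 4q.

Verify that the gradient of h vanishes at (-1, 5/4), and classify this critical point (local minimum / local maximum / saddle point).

∇h = (-8p - 4q - 3, -4p - 4); substituting (-1, 5/4) gives ∇h = (0, 0), so (-1, 5/4) is indeed a critical point.
The Hessian of h is constant: H = [[-8, -4], [-4, 0]].
det(H) = (-8)·0 − (-4)² = -16.
Since det(H) < 0, H is indefinite and the critical point is a saddle point.

saddle point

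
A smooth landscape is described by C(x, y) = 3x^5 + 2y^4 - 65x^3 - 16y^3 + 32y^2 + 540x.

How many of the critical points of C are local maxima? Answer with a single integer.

2

C separates as a function of x plus a function of y, so ∇C=0 decouples.
∂C/∂x = 15(x - 3)(x - 2)(x + 2)(x + 3) = 0 at x ∈ {-3, -2, 2, 3}; ∂C/∂y = 8y(y - 4)(y - 2) = 0 at y ∈ {0, 2, 4}.
The Hessian is diagonal: diag(C_xx, C_yy). Second derivatives: C_xx(-3)=-450, C_xx(-2)=300, C_xx(2)=-300, C_xx(3)=450; C_yy(0)=64, C_yy(2)=-32, C_yy(4)=64.
Local maxima occur where both diagonal entries negative: (-3, 2), (2, 2). Count: 2.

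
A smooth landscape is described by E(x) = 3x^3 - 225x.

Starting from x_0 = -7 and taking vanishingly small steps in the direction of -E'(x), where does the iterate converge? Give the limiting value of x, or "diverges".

diverges

E'(x) = 9(x - 5)(x + 5), so E'(-7) = 216.
Gradient descent moves in the -E' direction, i.e. x is decreasing.
There is no critical point below x=-7, and E' keeps the same sign, so the iterate runs off to −∞.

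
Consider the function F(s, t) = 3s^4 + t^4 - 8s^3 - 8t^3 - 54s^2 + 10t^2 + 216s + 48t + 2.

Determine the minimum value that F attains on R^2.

-702

F(s,t) separates as P(s) + Q(t) + 2, so its minimum is min P + min Q + 2.
P'(s) = 12(s - 3)(s - 2)(s + 3) vanishes at s ∈ {-3, 2, 3}; Q'(t) = 4(t - 4)(t - 3)(t + 1) vanishes at t ∈ {-1, 3, 4}.
Local minima of P (where P''>0): P(-3)=-675, P(3)=189. Local minima of Q: Q(-1)=-29, Q(4)=96.
So the global minimum of F is P(-3) + Q(-1) + 2 = -675 − 29 + 2 = -702, attained at (-3, -1).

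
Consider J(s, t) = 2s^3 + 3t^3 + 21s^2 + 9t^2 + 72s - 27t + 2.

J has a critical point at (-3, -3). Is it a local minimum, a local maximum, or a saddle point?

saddle point

The mixed partial ∂²J/∂s∂t is 0, so the Hessian at any point is diag(J_ss, J_tt) = diag(6(2s + 7), 18(t + 1)).
At (-3, -3): H = diag(6, -36).
The eigenvalues have opposite signs, so H is indefinite: a saddle point.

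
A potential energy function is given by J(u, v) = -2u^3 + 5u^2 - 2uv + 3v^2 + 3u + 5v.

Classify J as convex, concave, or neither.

The term -2u^3 is cubic, so the Hessian is not constant.
∂²J/∂u² = -12u + 10, which takes both signs as u varies (negative for sufficiently large u). A diagonal entry of the Hessian changing sign means the Hessian is neither positive- nor negative-semidefinite on all of R^2.

neither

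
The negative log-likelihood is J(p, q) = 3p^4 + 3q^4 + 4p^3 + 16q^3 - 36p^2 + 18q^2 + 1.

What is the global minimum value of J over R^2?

-215

J(p,q) separates as A(p) + B(q) + 1, so its minimum is min A + min B + 1.
A'(p) = 12p(p - 2)(p + 3) vanishes at p ∈ {-3, 0, 2}; B'(q) = 12q(q + 1)(q + 3) vanishes at q ∈ {-3, -1, 0}.
Local minima of A (where A''>0): A(-3)=-189, A(2)=-64. Local minima of B: B(-3)=-27, B(0)=0.
So the global minimum of J is A(-3) + B(-3) + 1 = -189 − 27 + 1 = -215, attained at (-3, -3).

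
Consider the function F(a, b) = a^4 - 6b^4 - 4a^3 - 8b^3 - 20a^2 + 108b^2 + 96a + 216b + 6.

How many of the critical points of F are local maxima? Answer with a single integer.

F separates as a function of a plus a function of b, so ∇F=0 decouples.
∂F/∂a = 4(a - 4)(a - 2)(a + 3) = 0 at a ∈ {-3, 2, 4}; ∂F/∂b = -24(b - 3)(b + 1)(b + 3) = 0 at b ∈ {-3, -1, 3}.
The Hessian is diagonal: diag(F_aa, F_bb). Second derivatives: F_aa(-3)=140, F_aa(2)=-40, F_aa(4)=56; F_bb(-3)=-288, F_bb(-1)=192, F_bb(3)=-576.
Local maxima occur where both diagonal entries negative: (2, -3), (2, 3). Count: 2.

2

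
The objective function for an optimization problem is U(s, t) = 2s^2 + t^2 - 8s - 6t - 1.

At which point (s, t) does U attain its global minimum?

(2, 3)

U(s,t) separates as P(s) + Q(t) − 1, so its minimum is min P + min Q − 1.
P'(s) = 4s - 8 vanishes at s ∈ {2}; Q'(t) = 2(t - 3) vanishes at t ∈ {3}.
Local minima of P (where P''>0): P(2)=-8. Local minima of Q: Q(3)=-9.
So the global minimum of U is P(2) + Q(3) − 1 = -8 − 9 − 1 = -18, attained at (2, 3).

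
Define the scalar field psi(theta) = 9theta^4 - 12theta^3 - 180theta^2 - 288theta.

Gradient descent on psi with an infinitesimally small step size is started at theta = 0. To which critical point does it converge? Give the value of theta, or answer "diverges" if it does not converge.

psi'(theta) = 36(theta - 4)(theta + 1)(theta + 2), so psi'(0) = -288.
Gradient descent moves in the -psi' direction, i.e. theta is increasing.
The nearest critical point in that direction is theta = 4, where psi'' = 1080 > 0 (a local minimum). The iterate converges there.

4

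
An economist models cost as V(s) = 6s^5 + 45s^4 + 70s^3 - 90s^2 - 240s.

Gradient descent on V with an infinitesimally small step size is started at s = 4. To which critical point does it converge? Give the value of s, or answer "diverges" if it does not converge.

V'(s) = 30(s - 1)(s + 1)(s + 2)(s + 4), so V'(4) = 21600.
Gradient descent moves in the -V' direction, i.e. s is decreasing.
The nearest critical point in that direction is s = 1, where V'' = 900 > 0 (a local minimum). The iterate converges there.

1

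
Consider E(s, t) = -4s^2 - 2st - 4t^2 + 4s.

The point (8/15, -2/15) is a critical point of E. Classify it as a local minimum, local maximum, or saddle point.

local maximum

The Hessian of E is constant: H = [[-8, -2], [-2, -8]].
det(H) = (-8)·(-8) − (-2)² = 60.
det(H) > 0 and tr(H) = -16 < 0, so H is negative definite and the point is a local maximum.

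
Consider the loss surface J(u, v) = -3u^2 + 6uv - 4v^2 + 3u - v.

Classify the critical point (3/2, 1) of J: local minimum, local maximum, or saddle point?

local maximum

The Hessian of J is constant: H = [[-6, 6], [6, -8]].
det(H) = (-6)·(-8) − 6² = 12.
det(H) > 0 and tr(H) = -14 < 0, so H is negative definite and the point is a local maximum.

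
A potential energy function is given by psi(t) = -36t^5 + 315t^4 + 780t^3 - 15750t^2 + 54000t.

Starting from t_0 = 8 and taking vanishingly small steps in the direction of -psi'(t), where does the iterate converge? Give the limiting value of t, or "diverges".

psi'(t) = -180(t - 5)(t - 4)(t - 3)(t + 5), so psi'(8) = -140400.
Gradient descent moves in the -psi' direction, i.e. t is increasing.
There is no critical point above t=8, and psi' keeps the same sign, so the iterate runs off to +∞.

diverges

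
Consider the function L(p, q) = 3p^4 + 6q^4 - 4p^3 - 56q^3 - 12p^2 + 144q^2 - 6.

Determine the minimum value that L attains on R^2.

L(p,q) separates as A(p) + B(q) − 6, so its minimum is min A + min B − 6.
A'(p) = 12p(p - 2)(p + 1) vanishes at p ∈ {-1, 0, 2}; B'(q) = 24q(q - 4)(q - 3) vanishes at q ∈ {0, 3, 4}.
Local minima of A (where A''>0): A(-1)=-5, A(2)=-32. Local minima of B: B(0)=0, B(4)=256.
So the global minimum of L is A(2) + B(0) − 6 = -32 + 0 − 6 = -38, attained at (2, 0).

-38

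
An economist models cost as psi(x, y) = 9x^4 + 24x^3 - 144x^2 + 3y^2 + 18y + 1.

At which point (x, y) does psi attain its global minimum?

(-4, -3)

psi(x,y) separates as P(x) + Q(y) + 1, so its minimum is min P + min Q + 1.
P'(x) = 36x(x - 2)(x + 4) vanishes at x ∈ {-4, 0, 2}; Q'(y) = 6y + 18 vanishes at y ∈ {-3}.
Local minima of P (where P''>0): P(-4)=-1536, P(2)=-240. Local minima of Q: Q(-3)=-27.
So the global minimum of psi is P(-4) + Q(-3) + 1 = -1536 − 27 + 1 = -1562, attained at (-4, -3).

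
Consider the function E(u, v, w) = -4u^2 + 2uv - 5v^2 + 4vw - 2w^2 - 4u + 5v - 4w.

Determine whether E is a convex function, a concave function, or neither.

E is quadratic, so its Hessian is the constant matrix H = [[-8, 2, 0], [2, -10, 4], [0, 4, -4]].
Leading principal minors: -8, 76, -176.
Signs alternate −, +, − ⇒ H ≺ 0 ⇒ concave.

concave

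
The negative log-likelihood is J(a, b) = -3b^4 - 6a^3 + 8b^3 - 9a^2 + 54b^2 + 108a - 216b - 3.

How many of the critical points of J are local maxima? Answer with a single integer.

2

J separates as a function of a plus a function of b, so ∇J=0 decouples.
∂J/∂a = -18(a - 2)(a + 3) = 0 at a ∈ {-3, 2}; ∂J/∂b = -12(b - 3)(b - 2)(b + 3) = 0 at b ∈ {-3, 2, 3}.
The Hessian is diagonal: diag(J_aa, J_bb). Second derivatives: J_aa(-3)=90, J_aa(2)=-90; J_bb(-3)=-360, J_bb(2)=60, J_bb(3)=-72.
Local maxima occur where both diagonal entries negative: (2, -3), (2, 3). Count: 2.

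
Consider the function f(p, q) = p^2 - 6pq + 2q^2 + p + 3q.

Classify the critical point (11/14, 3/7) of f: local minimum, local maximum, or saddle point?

saddle point

The Hessian of f is constant: H = [[2, -6], [-6, 4]].
det(H) = 2·4 − (-6)² = -28.
Since det(H) < 0, H is indefinite and the critical point is a saddle point.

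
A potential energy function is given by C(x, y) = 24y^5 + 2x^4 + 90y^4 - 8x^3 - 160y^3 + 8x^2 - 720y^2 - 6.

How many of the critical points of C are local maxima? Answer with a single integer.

C separates as a function of x plus a function of y, so ∇C=0 decouples.
∂C/∂x = 8x(x - 2)(x - 1) = 0 at x ∈ {0, 1, 2}; ∂C/∂y = 120y(y - 2)(y + 2)(y + 3) = 0 at y ∈ {-3, -2, 0, 2}.
The Hessian is diagonal: diag(C_xx, C_yy). Second derivatives: C_xx(0)=16, C_xx(1)=-8, C_xx(2)=16; C_yy(-3)=-1800, C_yy(-2)=960, C_yy(0)=-1440, C_yy(2)=4800.
Local maxima occur where both diagonal entries negative: (1, -3), (1, 0). Count: 2.

2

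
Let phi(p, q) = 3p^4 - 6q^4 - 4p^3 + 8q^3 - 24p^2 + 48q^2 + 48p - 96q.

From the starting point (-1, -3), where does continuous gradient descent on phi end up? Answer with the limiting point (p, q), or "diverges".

phi is separable, so gradient descent decouples: p follows -∂phi/∂p, q follows -∂phi/∂q.
∂phi/∂p = 12(p - 2)(p - 1)(p + 2); at p=-1 this is 72, so p decreases.
∂phi/∂q = -24(q - 2)(q - 1)(q + 2); at q=-3 this is 480, so q decreases.
The q-coordinate has no critical point in that direction and runs off to infinity.

diverges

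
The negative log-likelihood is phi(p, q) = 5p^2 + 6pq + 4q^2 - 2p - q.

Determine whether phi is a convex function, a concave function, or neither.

convex

phi is quadratic, so its Hessian is the constant matrix H = [[10, 6], [6, 8]].
det(H) = 44, tr(H) = 18.
det(H) > 0 and tr(H) > 0, so H is positive definite everywhere: convex.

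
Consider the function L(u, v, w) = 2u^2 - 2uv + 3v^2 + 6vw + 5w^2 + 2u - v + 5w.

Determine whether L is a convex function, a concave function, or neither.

L is quadratic, so its Hessian is the constant matrix H = [[4, -2, 0], [-2, 6, 6], [0, 6, 10]].
Leading principal minors: 4, 20, 56.
All positive ⇒ H ≻ 0 ⇒ convex.

convex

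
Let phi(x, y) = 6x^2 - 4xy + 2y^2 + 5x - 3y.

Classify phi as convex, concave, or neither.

phi is quadratic, so its Hessian is the constant matrix H = [[12, -4], [-4, 4]].
det(H) = 32, tr(H) = 16.
det(H) > 0 and tr(H) > 0, so H is positive definite everywhere: convex.

convex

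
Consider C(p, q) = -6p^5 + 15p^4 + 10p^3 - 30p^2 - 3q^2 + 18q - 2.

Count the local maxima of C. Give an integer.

2

C separates as a function of p plus a function of q, so ∇C=0 decouples.
∂C/∂p = -30p(p - 2)(p - 1)(p + 1) = 0 at p ∈ {-1, 0, 1, 2}; ∂C/∂q = -6(q - 3) = 0 at q ∈ {3}.
The Hessian is diagonal: diag(C_pp, C_qq). Second derivatives: C_pp(-1)=180, C_pp(0)=-60, C_pp(1)=60, C_pp(2)=-180; C_qq(3)=-6.
Local maxima occur where both diagonal entries negative: (0, 3), (2, 3). Count: 2.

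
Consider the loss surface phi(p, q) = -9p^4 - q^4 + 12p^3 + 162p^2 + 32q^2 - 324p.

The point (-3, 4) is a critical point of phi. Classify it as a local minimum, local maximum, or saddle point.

The mixed partial ∂²phi/∂p∂q is 0, so the Hessian at any point is diag(phi_pp, phi_qq) = diag(36(-3p^2 + 2p + 9), 4(-3q^2 + 16)).
At (-3, 4): H = diag(-864, -128).
Both eigenvalues are negative, so H is negative definite: a local maximum.

local maximum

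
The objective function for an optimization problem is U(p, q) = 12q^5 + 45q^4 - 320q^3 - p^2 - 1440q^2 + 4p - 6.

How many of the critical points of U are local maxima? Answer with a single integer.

U separates as a function of p plus a function of q, so ∇U=0 decouples.
∂U/∂p = -2(p - 2) = 0 at p ∈ {2}; ∂U/∂q = 60q(q - 4)(q + 3)(q + 4) = 0 at q ∈ {-4, -3, 0, 4}.
The Hessian is diagonal: diag(U_pp, U_qq). Second derivatives: U_pp(2)=-2; U_qq(-4)=-1920, U_qq(-3)=1260, U_qq(0)=-2880, U_qq(4)=13440.
Local maxima occur where both diagonal entries negative: (2, -4), (2, 0). Count: 2.

2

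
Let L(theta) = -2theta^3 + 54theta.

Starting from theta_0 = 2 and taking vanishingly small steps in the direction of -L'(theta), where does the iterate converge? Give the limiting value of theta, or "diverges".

-3

L'(theta) = -6(theta - 3)(theta + 3), so L'(2) = 30.
Gradient descent moves in the -L' direction, i.e. theta is decreasing.
The nearest critical point in that direction is theta = -3, where L'' = 36 > 0 (a local minimum). The iterate converges there.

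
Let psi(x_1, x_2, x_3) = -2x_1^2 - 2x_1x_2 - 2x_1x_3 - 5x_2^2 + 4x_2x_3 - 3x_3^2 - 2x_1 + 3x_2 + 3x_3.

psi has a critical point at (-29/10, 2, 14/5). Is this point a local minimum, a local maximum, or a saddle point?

The Hessian is constant: H = [[-4, -2, -2], [-2, -10, 4], [-2, 4, -6]].
Leading principal minors: Δ₁ = -4, Δ₂ = 36, Δ₃ = -80.
The minors alternate sign starting negative (−, +, −), so H is negative definite: a local maximum.

local maximum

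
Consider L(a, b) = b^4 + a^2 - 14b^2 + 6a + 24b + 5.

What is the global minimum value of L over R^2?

-121

L(a,b) separates as P(a) + Q(b) + 5, so its minimum is min P + min Q + 5.
P'(a) = 2a + 6 vanishes at a ∈ {-3}; Q'(b) = 4(b - 2)(b - 1)(b + 3) vanishes at b ∈ {-3, 1, 2}.
Local minima of P (where P''>0): P(-3)=-9. Local minima of Q: Q(-3)=-117, Q(2)=8.
So the global minimum of L is P(-3) + Q(-3) + 5 = -9 − 117 + 5 = -121, attained at (-3, -3).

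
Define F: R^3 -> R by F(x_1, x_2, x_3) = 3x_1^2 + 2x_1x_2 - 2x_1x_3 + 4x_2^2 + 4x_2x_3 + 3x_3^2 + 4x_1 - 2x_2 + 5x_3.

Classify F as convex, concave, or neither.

convex

F is quadratic, so its Hessian is the constant matrix H = [[6, 2, -2], [2, 8, 4], [-2, 4, 6]].
Leading principal minors: 6, 44, 104.
All positive ⇒ H ≻ 0 ⇒ convex.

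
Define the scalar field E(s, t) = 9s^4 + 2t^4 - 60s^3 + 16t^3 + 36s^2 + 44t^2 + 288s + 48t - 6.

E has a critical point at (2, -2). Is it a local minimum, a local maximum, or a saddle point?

The mixed partial ∂²E/∂s∂t is 0, so the Hessian at any point is diag(E_ss, E_tt) = diag(36(3s^2 - 10s + 2), 8(3t^2 + 12t + 11)).
At (2, -2): H = diag(-216, -8).
Both eigenvalues are negative, so H is negative definite: a local maximum.

local maximum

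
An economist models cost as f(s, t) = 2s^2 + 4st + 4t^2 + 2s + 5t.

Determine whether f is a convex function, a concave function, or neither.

convex

f is quadratic, so its Hessian is the constant matrix H = [[4, 4], [4, 8]].
det(H) = 16, tr(H) = 12.
det(H) > 0 and tr(H) > 0, so H is positive definite everywhere: convex.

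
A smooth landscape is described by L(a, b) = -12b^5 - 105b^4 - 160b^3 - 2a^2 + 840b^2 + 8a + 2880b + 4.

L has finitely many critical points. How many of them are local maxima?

2

L separates as a function of a plus a function of b, so ∇L=0 decouples.
∂L/∂a = -4(a - 2) = 0 at a ∈ {2}; ∂L/∂b = -60(b - 2)(b + 2)(b + 3)(b + 4) = 0 at b ∈ {-4, -3, -2, 2}.
The Hessian is diagonal: diag(L_aa, L_bb). Second derivatives: L_aa(2)=-4; L_bb(-4)=720, L_bb(-3)=-300, L_bb(-2)=480, L_bb(2)=-7200.
Local maxima occur where both diagonal entries negative: (2, -3), (2, 2). Count: 2.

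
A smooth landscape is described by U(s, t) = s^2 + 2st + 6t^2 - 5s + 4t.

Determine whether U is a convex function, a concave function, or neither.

convex

U is quadratic, so its Hessian is the constant matrix H = [[2, 2], [2, 12]].
det(H) = 20, tr(H) = 14.
det(H) > 0 and tr(H) > 0, so H is positive definite everywhere: convex.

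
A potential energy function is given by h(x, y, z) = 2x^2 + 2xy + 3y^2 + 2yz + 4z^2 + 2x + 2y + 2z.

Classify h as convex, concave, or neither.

h is quadratic, so its Hessian is the constant matrix H = [[4, 2, 0], [2, 6, 2], [0, 2, 8]].
Leading principal minors: 4, 20, 144.
All positive ⇒ H ≻ 0 ⇒ convex.

convex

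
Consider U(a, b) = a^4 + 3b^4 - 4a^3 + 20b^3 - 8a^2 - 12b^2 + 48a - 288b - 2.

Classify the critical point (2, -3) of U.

local maximum

The mixed partial ∂²U/∂a∂b is 0, so the Hessian at any point is diag(U_aa, U_bb) = diag(4(3a^2 - 6a - 4), 12(3b^2 + 10b - 2)).
At (2, -3): H = diag(-16, -60).
Both eigenvalues are negative, so H is negative definite: a local maximum.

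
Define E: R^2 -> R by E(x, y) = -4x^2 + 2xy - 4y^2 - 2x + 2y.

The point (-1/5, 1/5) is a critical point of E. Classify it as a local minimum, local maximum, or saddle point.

The Hessian of E is constant: H = [[-8, 2], [2, -8]].
det(H) = (-8)·(-8) − 2² = 60.
det(H) > 0 and tr(H) = -16 < 0, so H is negative definite and the point is a local maximum.

local maximum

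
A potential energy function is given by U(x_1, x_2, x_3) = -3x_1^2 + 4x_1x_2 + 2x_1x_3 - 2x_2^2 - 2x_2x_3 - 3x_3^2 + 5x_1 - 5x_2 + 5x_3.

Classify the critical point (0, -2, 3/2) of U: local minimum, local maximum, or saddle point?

The Hessian is constant: H = [[-6, 4, 2], [4, -4, -2], [2, -2, -6]].
Leading principal minors: Δ₁ = -6, Δ₂ = 8, Δ₃ = -40.
The minors alternate sign starting negative (−, +, −), so H is negative definite: a local maximum.

local maximum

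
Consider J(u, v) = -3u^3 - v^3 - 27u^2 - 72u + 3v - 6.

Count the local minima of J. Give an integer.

J separates as a function of u plus a function of v, so ∇J=0 decouples.
∂J/∂u = -9(u + 2)(u + 4) = 0 at u ∈ {-4, -2}; ∂J/∂v = -3(v - 1)(v + 1) = 0 at v ∈ {-1, 1}.
The Hessian is diagonal: diag(J_uu, J_vv). Second derivatives: J_uu(-4)=18, J_uu(-2)=-18; J_vv(-1)=6, J_vv(1)=-6.
Local minima occur where both diagonal entries positive: (-4, -1). Count: 1.

1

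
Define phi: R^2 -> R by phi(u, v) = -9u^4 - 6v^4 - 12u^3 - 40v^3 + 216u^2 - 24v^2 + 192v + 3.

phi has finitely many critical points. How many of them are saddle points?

4

phi separates as a function of u plus a function of v, so ∇phi=0 decouples.
∂phi/∂u = -36u(u - 3)(u + 4) = 0 at u ∈ {-4, 0, 3}; ∂phi/∂v = -24(v - 1)(v + 2)(v + 4) = 0 at v ∈ {-4, -2, 1}.
The Hessian is diagonal: diag(phi_uu, phi_vv). Second derivatives: phi_uu(-4)=-1008, phi_uu(0)=432, phi_uu(3)=-756; phi_vv(-4)=-240, phi_vv(-2)=144, phi_vv(1)=-360.
Saddle points occur where the two diagonal entries have opposite signs: (-4, -2), (0, -4), (0, 1), (3, -2). Count: 4.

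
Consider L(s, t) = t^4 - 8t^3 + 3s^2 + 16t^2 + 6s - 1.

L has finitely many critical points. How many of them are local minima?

2

L separates as a function of s plus a function of t, so ∇L=0 decouples.
∂L/∂s = 6(s + 1) = 0 at s ∈ {-1}; ∂L/∂t = 4t(t - 4)(t - 2) = 0 at t ∈ {0, 2, 4}.
The Hessian is diagonal: diag(L_ss, L_tt). Second derivatives: L_ss(-1)=6; L_tt(0)=32, L_tt(2)=-16, L_tt(4)=32.
Local minima occur where both diagonal entries positive: (-1, 0), (-1, 4). Count: 2.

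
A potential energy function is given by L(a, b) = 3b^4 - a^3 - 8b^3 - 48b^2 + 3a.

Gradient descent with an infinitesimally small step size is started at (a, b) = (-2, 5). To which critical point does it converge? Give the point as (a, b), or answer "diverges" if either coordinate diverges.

(-1, 4)

L is separable, so gradient descent decouples: a follows -∂L/∂a, b follows -∂L/∂b.
∂L/∂a = -3(a - 1)(a + 1); at a=-2 this is -9, so a increases.
∂L/∂b = 12b(b - 4)(b + 2); at b=5 this is 420, so b decreases.
a converges to its nearest critical value -1 (a local min of the a-part); b converges to 4. The iterate converges to (-1, 4).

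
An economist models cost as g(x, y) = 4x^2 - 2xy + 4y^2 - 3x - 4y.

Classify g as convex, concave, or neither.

convex

g is quadratic, so its Hessian is the constant matrix H = [[8, -2], [-2, 8]].
det(H) = 60, tr(H) = 16.
det(H) > 0 and tr(H) > 0, so H is positive definite everywhere: convex.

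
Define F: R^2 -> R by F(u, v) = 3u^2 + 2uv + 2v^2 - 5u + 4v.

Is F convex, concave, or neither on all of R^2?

convex

F is quadratic, so its Hessian is the constant matrix H = [[6, 2], [2, 4]].
det(H) = 20, tr(H) = 10.
det(H) > 0 and tr(H) > 0, so H is positive definite everywhere: convex.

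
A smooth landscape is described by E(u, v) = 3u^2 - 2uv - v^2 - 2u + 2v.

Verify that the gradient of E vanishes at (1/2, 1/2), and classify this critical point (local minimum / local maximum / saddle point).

saddle point

∇E = (6u - 2v - 2, -2u - 2v + 2); substituting (1/2, 1/2) gives ∇E = (0, 0), so (1/2, 1/2) is indeed a critical point.
The Hessian of E is constant: H = [[6, -2], [-2, -2]].
det(H) = 6·(-2) − (-2)² = -16.
Since det(H) < 0, H is indefinite and the critical point is a saddle point.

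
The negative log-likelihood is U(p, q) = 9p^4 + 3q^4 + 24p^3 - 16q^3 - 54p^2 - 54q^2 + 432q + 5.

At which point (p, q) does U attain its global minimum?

U(p,q) separates as A(p) + B(q) + 5, so its minimum is min A + min B + 5.
A'(p) = 36p(p - 1)(p + 3) vanishes at p ∈ {-3, 0, 1}; B'(q) = 12(q - 4)(q - 3)(q + 3) vanishes at q ∈ {-3, 3, 4}.
Local minima of A (where A''>0): A(-3)=-405, A(1)=-21. Local minima of B: B(-3)=-1107, B(4)=608.
So the global minimum of U is A(-3) + B(-3) + 5 = -405 − 1107 + 5 = -1507, attained at (-3, -3).

(-3, -3)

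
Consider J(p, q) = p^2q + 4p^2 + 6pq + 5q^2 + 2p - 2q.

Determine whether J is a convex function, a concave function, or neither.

neither

The term p^2q is cubic, so the Hessian is not constant.
∂²J/∂p² = 2q + 8, which takes both signs as q varies (negative for sufficiently negative q). A diagonal entry of the Hessian changing sign means the Hessian is neither positive- nor negative-semidefinite on all of R^2.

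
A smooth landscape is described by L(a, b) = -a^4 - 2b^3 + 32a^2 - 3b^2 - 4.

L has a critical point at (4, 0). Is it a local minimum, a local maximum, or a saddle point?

local maximum

The mixed partial ∂²L/∂a∂b is 0, so the Hessian at any point is diag(L_aa, L_bb) = diag(4(-3a^2 + 16), -6(2b + 1)).
At (4, 0): H = diag(-128, -6).
Both eigenvalues are negative, so H is negative definite: a local maximum.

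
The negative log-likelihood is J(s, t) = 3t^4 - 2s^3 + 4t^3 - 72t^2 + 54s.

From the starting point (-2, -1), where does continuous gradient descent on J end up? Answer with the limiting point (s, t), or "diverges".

(-3, -4)

J is separable, so gradient descent decouples: s follows -∂J/∂s, t follows -∂J/∂t.
∂J/∂s = -6(s - 3)(s + 3); at s=-2 this is 30, so s decreases.
∂J/∂t = 12t(t - 3)(t + 4); at t=-1 this is 144, so t decreases.
s converges to its nearest critical value -3 (a local min of the s-part); t converges to -4. The iterate converges to (-3, -4).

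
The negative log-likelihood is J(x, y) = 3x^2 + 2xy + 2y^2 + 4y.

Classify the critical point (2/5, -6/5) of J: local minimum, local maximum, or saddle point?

The Hessian of J is constant: H = [[6, 2], [2, 4]].
det(H) = 6·4 − 2² = 20.
det(H) > 0 and tr(H) = 10 > 0, so H is positive definite and the point is a local minimum.

local minimum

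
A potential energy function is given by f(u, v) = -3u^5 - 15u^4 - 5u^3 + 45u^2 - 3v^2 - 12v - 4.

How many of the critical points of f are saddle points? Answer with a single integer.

f separates as a function of u plus a function of v, so ∇f=0 decouples.
∂f/∂u = -15u(u - 1)(u + 2)(u + 3) = 0 at u ∈ {-3, -2, 0, 1}; ∂f/∂v = -6(v + 2) = 0 at v ∈ {-2}.
The Hessian is diagonal: diag(f_uu, f_vv). Second derivatives: f_uu(-3)=180, f_uu(-2)=-90, f_uu(0)=90, f_uu(1)=-180; f_vv(-2)=-6.
Saddle points occur where the two diagonal entries have opposite signs: (-3, -2), (0, -2). Count: 2.

2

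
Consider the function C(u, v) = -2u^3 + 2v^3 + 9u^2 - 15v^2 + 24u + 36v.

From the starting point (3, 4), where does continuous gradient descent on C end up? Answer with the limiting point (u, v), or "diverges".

C is separable, so gradient descent decouples: u follows -∂C/∂u, v follows -∂C/∂v.
∂C/∂u = -6(u - 4)(u + 1); at u=3 this is 24, so u decreases.
∂C/∂v = 6(v - 3)(v - 2); at v=4 this is 12, so v decreases.
u converges to its nearest critical value -1 (a local min of the u-part); v converges to 3. The iterate converges to (-1, 3).

(-1, 3)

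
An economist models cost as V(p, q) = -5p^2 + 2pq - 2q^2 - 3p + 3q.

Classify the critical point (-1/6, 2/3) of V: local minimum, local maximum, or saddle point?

local maximum

The Hessian of V is constant: H = [[-10, 2], [2, -4]].
det(H) = (-10)·(-4) − 2² = 36.
det(H) > 0 and tr(H) = -14 < 0, so H is negative definite and the point is a local maximum.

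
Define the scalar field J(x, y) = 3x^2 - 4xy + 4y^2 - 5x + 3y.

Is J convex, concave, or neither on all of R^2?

J is quadratic, so its Hessian is the constant matrix H = [[6, -4], [-4, 8]].
det(H) = 32, tr(H) = 14.
det(H) > 0 and tr(H) > 0, so H is positive definite everywhere: convex.

convex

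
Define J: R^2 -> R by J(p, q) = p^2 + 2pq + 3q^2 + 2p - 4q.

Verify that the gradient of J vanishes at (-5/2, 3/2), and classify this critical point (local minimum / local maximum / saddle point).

∇J = (2p + 2q + 2, 2p + 6q - 4); substituting (-5/2, 3/2) gives ∇J = (0, 0), so (-5/2, 3/2) is indeed a critical point.
The Hessian of J is constant: H = [[2, 2], [2, 6]].
det(H) = 2·6 − 2² = 8.
det(H) > 0 and tr(H) = 8 > 0, so H is positive definite and the point is a local minimum.

local minimum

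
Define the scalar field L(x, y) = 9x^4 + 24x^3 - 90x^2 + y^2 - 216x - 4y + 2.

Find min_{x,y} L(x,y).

L(x,y) separates as P(x) + Q(y) + 2, so its minimum is min P + min Q + 2.
P'(x) = 36(x - 2)(x + 1)(x + 3) vanishes at x ∈ {-3, -1, 2}; Q'(y) = 2y - 4 vanishes at y ∈ {2}.
Local minima of P (where P''>0): P(-3)=-81, P(2)=-456. Local minima of Q: Q(2)=-4.
So the global minimum of L is P(2) + Q(2) + 2 = -456 − 4 + 2 = -458, attained at (2, 2).

-458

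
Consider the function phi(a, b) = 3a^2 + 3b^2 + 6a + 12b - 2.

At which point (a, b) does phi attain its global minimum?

(-1, -2)

phi(a,b) separates as P(a) + Q(b) − 2, so its minimum is min P + min Q − 2.
P'(a) = 6a + 6 vanishes at a ∈ {-1}; Q'(b) = 6b + 12 vanishes at b ∈ {-2}.
Local minima of P (where P''>0): P(-1)=-3. Local minima of Q: Q(-2)=-12.
So the global minimum of phi is P(-1) + Q(-2) − 2 = -3 − 12 − 2 = -17, attained at (-1, -2).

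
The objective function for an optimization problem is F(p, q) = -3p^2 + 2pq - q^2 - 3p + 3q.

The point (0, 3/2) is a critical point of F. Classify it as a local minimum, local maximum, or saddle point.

The Hessian of F is constant: H = [[-6, 2], [2, -2]].
det(H) = (-6)·(-2) − 2² = 8.
det(H) > 0 and tr(H) = -8 < 0, so H is negative definite and the point is a local maximum.

local maximum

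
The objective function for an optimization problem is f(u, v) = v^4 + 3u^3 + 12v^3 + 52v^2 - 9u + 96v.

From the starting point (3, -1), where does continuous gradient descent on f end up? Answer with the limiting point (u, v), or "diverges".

f is separable, so gradient descent decouples: u follows -∂f/∂u, v follows -∂f/∂v.
∂f/∂u = 9(u - 1)(u + 1); at u=3 this is 72, so u decreases.
∂f/∂v = 4(v + 2)(v + 3)(v + 4); at v=-1 this is 24, so v decreases.
u converges to its nearest critical value 1 (a local min of the u-part); v converges to -2. The iterate converges to (1, -2).

(1, -2)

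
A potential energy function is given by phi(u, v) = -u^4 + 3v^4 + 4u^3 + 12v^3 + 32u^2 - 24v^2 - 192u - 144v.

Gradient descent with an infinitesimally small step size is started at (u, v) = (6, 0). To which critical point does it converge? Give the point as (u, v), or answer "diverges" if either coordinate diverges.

diverges

phi is separable, so gradient descent decouples: u follows -∂phi/∂u, v follows -∂phi/∂v.
∂phi/∂u = -4(u - 4)(u - 3)(u + 4); at u=6 this is -240, so u increases.
∂phi/∂v = 12(v - 2)(v + 2)(v + 3); at v=0 this is -144, so v increases.
The u-coordinate has no critical point in that direction and runs off to infinity.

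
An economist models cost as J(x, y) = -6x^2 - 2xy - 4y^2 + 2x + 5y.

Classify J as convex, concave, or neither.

concave

J is quadratic, so its Hessian is the constant matrix H = [[-12, -2], [-2, -8]].
det(H) = 92, tr(H) = -20.
det(H) > 0 and tr(H) < 0, so H is negative definite everywhere: concave.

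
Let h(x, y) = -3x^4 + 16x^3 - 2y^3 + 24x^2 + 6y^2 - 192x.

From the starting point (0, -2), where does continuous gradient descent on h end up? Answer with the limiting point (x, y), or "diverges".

h is separable, so gradient descent decouples: x follows -∂h/∂x, y follows -∂h/∂y.
∂h/∂x = -12(x - 4)(x - 2)(x + 2); at x=0 this is -192, so x increases.
∂h/∂y = -6y(y - 2); at y=-2 this is -48, so y increases.
x converges to its nearest critical value 2 (a local min of the x-part); y converges to 0. The iterate converges to (2, 0).

(2, 0)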